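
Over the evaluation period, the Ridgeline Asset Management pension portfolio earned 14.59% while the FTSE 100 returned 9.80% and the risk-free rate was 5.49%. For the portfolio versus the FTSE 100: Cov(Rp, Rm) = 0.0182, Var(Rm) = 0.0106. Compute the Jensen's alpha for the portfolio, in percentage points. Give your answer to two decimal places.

β = Cov / Var = 0.0182 / 0.0106 = 1.7170
E[R] = Rf + β(Rm − Rf) = 5.49% + 1.7170 × (9.80% − 5.49%) = 12.8903%
α = Rp − E[R] = 14.59% − 12.8903% = 1.6997

1.70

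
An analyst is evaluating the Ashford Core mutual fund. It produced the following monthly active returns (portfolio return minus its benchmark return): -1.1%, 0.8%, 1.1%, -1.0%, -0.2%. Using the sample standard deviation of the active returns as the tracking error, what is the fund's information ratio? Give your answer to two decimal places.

-0.08

r̄ = (-1.1 + 0.8 + 1.1 − 1 − 0.2) / 5 = -0.40 / 5 = -0.0800%
Σ(r − r̄)² = (-1.1 − (-0.0800))² + (0.8 − (-0.0800))² + (1.1 − (-0.0800))² + … = 4.0680
σ = √[4.0680 / 4] = 1.0085%
IR = r̄ / tracking error = -0.0800 / 1.0085 = -0.0793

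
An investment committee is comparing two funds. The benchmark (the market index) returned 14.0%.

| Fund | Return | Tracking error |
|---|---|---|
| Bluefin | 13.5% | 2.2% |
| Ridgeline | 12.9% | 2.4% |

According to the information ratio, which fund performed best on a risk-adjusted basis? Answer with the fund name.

Bluefin

Bluefin: IR = (13.5% − 14.0%) / 2.2% = -0.227
Ridgeline: IR = (12.9% − 14.0%) / 2.4% = -0.458
Highest: Bluefin (-0.227).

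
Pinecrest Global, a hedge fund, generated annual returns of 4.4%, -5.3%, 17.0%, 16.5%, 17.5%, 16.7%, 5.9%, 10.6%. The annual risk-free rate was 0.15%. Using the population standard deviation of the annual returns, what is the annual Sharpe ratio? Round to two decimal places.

Mean return r̄ = 83.30 / 8 = 10.4125%
Σ(r − r̄)² = 473.6488; population σ = √(473.6488/8) = 7.6946%
Sharpe = (r̄ − rf) / σ = (10.4125 − 0.15) / 7.6946 = 10.2625 / 7.6946 = 1.3337

1.33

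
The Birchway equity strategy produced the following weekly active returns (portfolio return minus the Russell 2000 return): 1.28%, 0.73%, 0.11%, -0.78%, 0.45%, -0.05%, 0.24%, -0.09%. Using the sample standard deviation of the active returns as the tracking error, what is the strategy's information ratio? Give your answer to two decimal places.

0.39

r̄ = (1.28 + 0.73 + 0.11 − 0.78 + 0.45 − 0.05 + 0.24 − 0.09) / 8 = 0.2363%
Sample σ = √[Σ(r − r̄)² / 7] = √[2.6160 / 7] = √0.3737 = 0.6113%
IR = r̄ / tracking error = 0.2363 / 0.6113 = 0.3866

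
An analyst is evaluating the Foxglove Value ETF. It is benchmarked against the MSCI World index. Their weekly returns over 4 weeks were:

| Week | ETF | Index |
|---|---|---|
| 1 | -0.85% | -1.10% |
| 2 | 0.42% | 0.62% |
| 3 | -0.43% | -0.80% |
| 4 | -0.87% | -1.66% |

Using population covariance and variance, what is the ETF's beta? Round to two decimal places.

r̄p = -0.4325%,  r̄m = -0.7350%
Cov = Σ(rp − r̄p)(rm − r̄m) / 4 = 0.4280
Var(rm) = Σ(rm − r̄m)² / 4 = 0.7073
β = Cov / Var = 0.4280 / 0.7073 = 0.6051

0.61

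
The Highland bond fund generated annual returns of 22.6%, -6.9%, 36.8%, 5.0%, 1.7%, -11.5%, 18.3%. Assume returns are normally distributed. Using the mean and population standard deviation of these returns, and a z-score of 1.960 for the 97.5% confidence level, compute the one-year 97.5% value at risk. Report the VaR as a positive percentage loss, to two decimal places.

21.87

μ = (22.6 − 6.9 + 36.8 + 5 + 1.7 − 11.5 + 18.3) / 7 = 66.00 / 7 = 9.4286%
Σ(r − μ)² = 1785.3543; population σ = √(1785.3543/7) = 15.9703%
VaR = −(μ − z·σ) = −(9.4286 − 1.960 × 15.9703) = −(-21.8732) = 21.8732%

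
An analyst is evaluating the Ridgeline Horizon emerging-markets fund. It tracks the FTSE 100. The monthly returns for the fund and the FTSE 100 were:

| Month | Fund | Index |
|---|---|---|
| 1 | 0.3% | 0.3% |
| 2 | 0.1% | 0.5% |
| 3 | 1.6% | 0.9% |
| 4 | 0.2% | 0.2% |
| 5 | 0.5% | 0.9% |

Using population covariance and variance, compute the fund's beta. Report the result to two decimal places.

1.29

r̄p = 0.5400%,  r̄m = 0.5600%
Cov = Σ(rp − r̄p)(rm − r̄m) / 5 = 0.1116
Var(rm) = Σ(rm − r̄m)² / 5 = 0.0864
β = Cov / Var = 0.1116 / 0.0864 = 1.2917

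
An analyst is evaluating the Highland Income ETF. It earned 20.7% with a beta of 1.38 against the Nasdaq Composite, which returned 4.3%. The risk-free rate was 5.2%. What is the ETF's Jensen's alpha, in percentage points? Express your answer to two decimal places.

16.74

CAPM expected return = Rf + β(Rm − Rf) = 5.2% + 1.38 × (4.3% − 5.2%) = 5.2 + 1.38 × -0.90 = 3.9580%
Jensen's α = Rp − E[R] = 20.7% − 3.9580% = 16.7420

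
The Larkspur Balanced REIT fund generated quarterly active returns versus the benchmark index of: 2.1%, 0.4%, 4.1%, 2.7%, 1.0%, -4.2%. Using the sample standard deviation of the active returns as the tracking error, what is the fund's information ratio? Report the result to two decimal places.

Mean return r̄ = 6.10 / 6 = 1.0167%
Sample σ = √[Σ(r − r̄)² / 5] = √[41.1083 / 5] = √8.2217 = 2.8674%
IR = r̄ / tracking error = 1.0167 / 2.8674 = 0.3546

0.35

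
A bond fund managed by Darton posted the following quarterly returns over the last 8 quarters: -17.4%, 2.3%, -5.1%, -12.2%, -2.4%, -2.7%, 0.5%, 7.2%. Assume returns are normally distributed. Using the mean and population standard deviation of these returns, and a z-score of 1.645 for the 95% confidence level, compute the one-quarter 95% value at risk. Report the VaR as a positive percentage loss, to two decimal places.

Mean return r̄ = -29.80 / 8 = -3.7250%
Σ(r − r̄)² = (-17.4 − (-3.7250))² + (2.3 − (-3.7250))² + (-5.1 − (-3.7250))² + … = 437.0350
population σ = √(437.0350 / 8) = √54.6294 = 7.3912%
VaR = −(r̄ − z·σ) = −(-3.7250 − 1.645 × 7.3912) = −(-15.8835) = 15.8835%

15.88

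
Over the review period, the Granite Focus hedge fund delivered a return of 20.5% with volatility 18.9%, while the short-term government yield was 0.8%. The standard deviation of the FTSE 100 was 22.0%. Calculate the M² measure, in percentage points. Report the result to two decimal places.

23.73

Sharpe = (Rp − Rf) / σp = (20.5% − 0.8%) / 18.9% = 1.0423
M² = Rf + Sharpe × σm = 0.8% + 1.0423 × 22.0% = 23.7306%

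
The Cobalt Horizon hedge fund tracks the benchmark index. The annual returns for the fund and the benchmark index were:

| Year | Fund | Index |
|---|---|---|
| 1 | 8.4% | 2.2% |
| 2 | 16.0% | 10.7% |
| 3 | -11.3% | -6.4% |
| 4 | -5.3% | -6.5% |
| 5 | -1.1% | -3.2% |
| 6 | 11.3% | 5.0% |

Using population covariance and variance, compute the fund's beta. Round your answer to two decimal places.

r̄p = 3.0000%,  r̄m = 0.3000%
Cov = Σ(rp − r̄p)(rm − r̄m) / 6 = 58.5117
Var(rm) = Σ(rm − r̄m)² / 6 = 39.5400
β = Cov / Var = 58.5117 / 39.5400 = 1.4798

1.48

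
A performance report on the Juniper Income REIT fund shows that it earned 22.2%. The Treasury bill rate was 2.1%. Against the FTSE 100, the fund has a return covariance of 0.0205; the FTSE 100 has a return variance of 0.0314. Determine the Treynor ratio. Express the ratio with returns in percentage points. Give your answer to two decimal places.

30.79

β = Cov / Var = 0.0205 / 0.0314 = 0.6529
Treynor = (Rp − Rf) / β = (22.2% − 2.1%) / 0.6529 = 20.10 / 0.6529 = 30.7857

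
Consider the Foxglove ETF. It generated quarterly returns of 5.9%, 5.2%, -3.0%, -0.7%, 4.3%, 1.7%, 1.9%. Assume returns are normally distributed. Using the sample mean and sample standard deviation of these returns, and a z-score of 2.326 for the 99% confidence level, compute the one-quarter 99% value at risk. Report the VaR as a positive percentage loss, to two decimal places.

5.34

r̄ = (5.9 + 5.2 − 3 − 0.7 + 4.3 + 1.7 + 1.9) / 7 = 15.30 / 7 = 2.1857%
Σ(r − r̄)² = (5.9 − 2.1857)² + (5.2 − 2.1857)² + … = 62.8886
sample σ = √(62.8886 / 6) = √10.4814 = 3.2375%
VaR = −(r̄ − z·σ) = −(2.1857 − 2.326 × 3.2375) = −(-5.3447) = 5.3447%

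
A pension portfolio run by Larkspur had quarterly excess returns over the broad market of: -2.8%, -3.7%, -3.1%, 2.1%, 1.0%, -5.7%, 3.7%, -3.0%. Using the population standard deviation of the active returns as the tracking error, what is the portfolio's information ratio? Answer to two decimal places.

-0.47

r̄ = (-2.8 − 3.7 − 3.1 + 2.1 + 1 − 5.7 + 3.7 − 3) / 8 = -11.50 / 8 = -1.4375%
Population std dev = √[75.1988 / 8] = 3.0659%
IR = r̄ / tracking error = -1.4375 / 3.0659 = -0.4689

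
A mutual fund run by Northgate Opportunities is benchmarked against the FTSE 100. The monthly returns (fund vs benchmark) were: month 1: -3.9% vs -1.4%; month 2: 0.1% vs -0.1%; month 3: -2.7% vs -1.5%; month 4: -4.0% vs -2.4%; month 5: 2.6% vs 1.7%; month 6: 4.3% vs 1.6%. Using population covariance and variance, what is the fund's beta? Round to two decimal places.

1.98

r̄p = -0.6000%,  r̄m = -0.3500%
Cov = Σ(rp − r̄p)(rm − r̄m) / 6 = 4.8567
Var(rm) = Σ(rm − r̄m)² / 6 = 2.4492
β = Cov / Var = 4.8567 / 2.4492 = 1.9830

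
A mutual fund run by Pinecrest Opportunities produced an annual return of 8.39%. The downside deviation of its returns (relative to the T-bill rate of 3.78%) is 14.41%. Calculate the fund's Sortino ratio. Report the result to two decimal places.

0.32

Sortino = (Rp − Rf) / σd = (8.39% − 3.78%) / 14.41% = 4.61% / 14.41% = 0.3199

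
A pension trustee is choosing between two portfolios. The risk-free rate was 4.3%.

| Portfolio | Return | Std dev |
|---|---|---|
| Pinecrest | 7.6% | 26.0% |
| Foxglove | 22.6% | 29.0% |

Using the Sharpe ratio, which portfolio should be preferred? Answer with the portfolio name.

Foxglove

Pinecrest: Sharpe ratio = (7.6% − 4.3%) / 26.0% = 0.127
Foxglove: Sharpe ratio = (22.6% − 4.3%) / 29.0% = 0.631
Highest: Foxglove (0.631).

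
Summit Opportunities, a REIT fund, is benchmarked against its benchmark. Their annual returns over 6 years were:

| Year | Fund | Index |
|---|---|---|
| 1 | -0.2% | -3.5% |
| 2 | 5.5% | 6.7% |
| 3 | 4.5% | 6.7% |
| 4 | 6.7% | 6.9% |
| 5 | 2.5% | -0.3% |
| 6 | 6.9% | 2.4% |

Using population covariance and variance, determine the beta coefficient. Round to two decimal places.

0.50

r̄p = 4.3167%,  r̄m = 3.1500%
Cov = Σ(rp − r̄p)(rm − r̄m) / 6 = 8.0258
Var(rm) = Σ(rm − r̄m)² / 6 = 15.9925
β = Cov / Var = 8.0258 / 15.9925 = 0.5018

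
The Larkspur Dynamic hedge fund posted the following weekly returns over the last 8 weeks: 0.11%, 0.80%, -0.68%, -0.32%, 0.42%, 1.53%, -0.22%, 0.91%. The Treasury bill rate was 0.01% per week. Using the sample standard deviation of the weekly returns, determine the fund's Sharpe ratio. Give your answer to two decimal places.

r̄ = (0.11 + 0.8 − 0.68 − 0.32 + 0.42 + 1.53 − 0.22 + 0.91) / 8 = 2.550 / 8 = 0.3188%
Σ(r − r̄)² = (0.11 − 0.3188)² + (0.8 − 0.3188)² + (-0.68 − 0.3188)² + … = 3.7979
σ = √[3.7979 / 7] = 0.7366%
Sharpe = (r̄ − rf) / σ = (0.3188 − 0.01) / 0.7366 = 0.3088 / 0.7366 = 0.4192

0.42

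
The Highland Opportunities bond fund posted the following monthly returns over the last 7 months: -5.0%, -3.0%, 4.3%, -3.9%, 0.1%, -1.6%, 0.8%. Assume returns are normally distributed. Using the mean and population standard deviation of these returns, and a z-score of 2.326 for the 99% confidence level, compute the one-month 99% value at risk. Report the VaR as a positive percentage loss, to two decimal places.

r̄ = (-5 − 3 + 4.3 − 3.9 + 0.1 − 1.6 + 0.8) / 7 = -1.1857%
Population std dev = √[61.0686 / 7] = 2.9537%
VaR = −(r̄ − z·σ) = −(-1.1857 − 2.326 × 2.9537) = −(-8.0560) = 8.0560%

8.06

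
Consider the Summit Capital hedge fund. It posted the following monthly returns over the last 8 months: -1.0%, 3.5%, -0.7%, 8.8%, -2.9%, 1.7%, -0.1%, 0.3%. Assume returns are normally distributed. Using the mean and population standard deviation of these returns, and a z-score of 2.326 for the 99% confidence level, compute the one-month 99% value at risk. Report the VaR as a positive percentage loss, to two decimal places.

6.65

r̄ = (-1 + 3.5 − 0.7 + 8.8 − 2.9 + 1.7 − 0.1 + 0.3) / 8 = 9.60 / 8 = 1.2000%
Population σ = √[Σ(r − r̄)² / 8] = √[91.0600 / 8] = √11.3825 = 3.3738%
VaR = −(r̄ − z·σ) = −(1.2000 − 2.326 × 3.3738) = −(-6.6475) = 6.6475%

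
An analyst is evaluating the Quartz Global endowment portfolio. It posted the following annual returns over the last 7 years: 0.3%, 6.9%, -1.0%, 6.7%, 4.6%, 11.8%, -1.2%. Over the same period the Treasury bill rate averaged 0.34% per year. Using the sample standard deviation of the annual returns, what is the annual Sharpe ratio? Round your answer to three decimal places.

0.754

r̄ = (0.3 + 6.9 − 1 + 6.7 + 4.6 + 11.8 − 1.2) / 7 = 28.10 / 7 = 4.0143%
Sample std dev = √[142.6286 / 6] = 4.8756%
Sharpe = (r̄ − rf) / σ = (4.0143 − 0.34) / 4.8756 = 3.6743 / 4.8756 = 0.7536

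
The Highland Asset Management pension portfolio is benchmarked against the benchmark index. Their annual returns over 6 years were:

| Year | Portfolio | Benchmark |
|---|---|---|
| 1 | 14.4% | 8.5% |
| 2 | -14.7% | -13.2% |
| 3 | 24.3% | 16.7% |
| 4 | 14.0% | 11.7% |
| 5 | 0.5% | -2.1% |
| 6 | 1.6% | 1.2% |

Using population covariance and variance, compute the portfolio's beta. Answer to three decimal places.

r̄p = 6.6833%,  r̄m = 3.8000%
Cov = Σ(rp − r̄p)(rm − r̄m) / 6 = 122.4233
Var(rm) = Σ(rm − r̄m)² / 6 = 96.9133
β = Cov / Var = 122.4233 / 96.9133 = 1.2632

1.263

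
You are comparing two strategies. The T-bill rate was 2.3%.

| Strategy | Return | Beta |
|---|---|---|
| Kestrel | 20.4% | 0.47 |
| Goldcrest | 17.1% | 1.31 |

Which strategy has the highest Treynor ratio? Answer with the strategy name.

Kestrel: Treynor = (20.4% − 2.3%) / 0.47 = 38.511
Goldcrest: Treynor = (17.1% − 2.3%) / 1.31 = 11.298
Highest: Kestrel (38.511).

Kestrel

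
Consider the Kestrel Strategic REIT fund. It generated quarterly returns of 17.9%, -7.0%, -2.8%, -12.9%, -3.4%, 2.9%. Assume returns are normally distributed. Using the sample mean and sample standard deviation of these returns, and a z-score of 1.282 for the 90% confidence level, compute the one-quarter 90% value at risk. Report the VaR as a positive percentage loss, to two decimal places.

μ = (17.9 − 7 − 2.8 − 12.9 − 3.4 + 2.9) / 6 = -5.30 / 6 = -0.8833%
Σ(r − μ)² = (17.9 − (-0.8833))² + (-7 − (-0.8833))² + … = 558.9483
sample σ = √(558.9483 / 5) = √111.7897 = 10.5731%
VaR = −(μ − z·σ) = −(-0.8833 − 1.282 × 10.5731) = −(-14.4380) = 14.4380%

14.44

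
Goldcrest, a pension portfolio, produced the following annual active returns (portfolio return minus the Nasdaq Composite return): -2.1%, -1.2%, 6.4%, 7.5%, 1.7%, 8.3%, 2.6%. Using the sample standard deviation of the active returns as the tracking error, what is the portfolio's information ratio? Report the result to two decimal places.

r̄ = (-2.1 − 1.2 + 6.4 + 7.5 + 1.7 + 8.3 + 2.6) / 7 = 23.20 / 7 = 3.3143%
Σ(r − r̄)² = (-2.1 − 3.3143)² + (-1.2 − 3.3143)² + … = 104.7086
sample σ = √(104.7086 / 6) = √17.4514 = 4.1775%
IR = r̄ / tracking error = 3.3143 / 4.1775 = 0.7934

0.79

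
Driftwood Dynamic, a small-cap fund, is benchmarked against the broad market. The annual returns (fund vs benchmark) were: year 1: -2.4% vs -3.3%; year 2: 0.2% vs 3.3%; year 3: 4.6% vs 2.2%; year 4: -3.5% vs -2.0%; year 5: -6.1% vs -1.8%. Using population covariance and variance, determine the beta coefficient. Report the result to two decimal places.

r̄p = -1.4400%,  r̄m = -0.3200%
Cov = Σ(rp − r̄p)(rm − r̄m) / 5 = 6.8752
Var(rm) = Σ(rm − r̄m)² / 5 = 6.6696
β = Cov / Var = 6.8752 / 6.6696 = 1.0308

1.03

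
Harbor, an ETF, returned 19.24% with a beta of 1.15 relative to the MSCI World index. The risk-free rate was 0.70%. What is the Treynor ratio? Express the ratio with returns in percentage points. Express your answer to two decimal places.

Treynor = (Rp − Rf) / β = (19.24% − 0.70%) / 1.15 = 18.54 / 1.15 = 16.1217

16.12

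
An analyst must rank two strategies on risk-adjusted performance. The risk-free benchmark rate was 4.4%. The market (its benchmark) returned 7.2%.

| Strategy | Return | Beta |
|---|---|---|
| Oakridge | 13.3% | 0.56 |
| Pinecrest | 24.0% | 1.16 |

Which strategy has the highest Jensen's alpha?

Pinecrest

Oakridge: α = 13.3% − [4.4% + 0.56 × (7.2% − 4.4%)] = 7.332
Pinecrest: α = 24.0% − [4.4% + 1.16 × (7.2% − 4.4%)] = 16.352
Highest: Pinecrest (16.352).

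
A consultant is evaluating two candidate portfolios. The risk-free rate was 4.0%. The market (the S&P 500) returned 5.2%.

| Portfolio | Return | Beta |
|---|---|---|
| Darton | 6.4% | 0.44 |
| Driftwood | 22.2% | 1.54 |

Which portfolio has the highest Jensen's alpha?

Driftwood

Darton: α = 6.4% − [4.0% + 0.44 × (5.2% − 4.0%)] = 1.872
Driftwood: α = 22.2% − [4.0% + 1.54 × (5.2% − 4.0%)] = 16.352
Highest: Driftwood (16.352).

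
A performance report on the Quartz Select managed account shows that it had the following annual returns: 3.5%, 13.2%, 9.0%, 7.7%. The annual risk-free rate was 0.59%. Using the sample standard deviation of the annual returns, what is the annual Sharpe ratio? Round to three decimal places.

1.942

μ = (3.5 + 13.2 + 9 + 7.7) / 4 = 33.40 / 4 = 8.3500%
Sample std dev = √[47.8900 / 3] = 3.9954%
Sharpe = (μ − rf) / σ = (8.3500 − 0.59) / 3.9954 = 7.7600 / 3.9954 = 1.9422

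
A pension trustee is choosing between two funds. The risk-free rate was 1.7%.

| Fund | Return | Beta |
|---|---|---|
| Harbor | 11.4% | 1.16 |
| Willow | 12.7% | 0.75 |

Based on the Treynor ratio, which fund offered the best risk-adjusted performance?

Willow

Harbor: Treynor = (11.4% − 1.7%) / 1.16 = 8.362
Willow: Treynor = (12.7% − 1.7%) / 0.75 = 14.667
Highest: Willow (14.667).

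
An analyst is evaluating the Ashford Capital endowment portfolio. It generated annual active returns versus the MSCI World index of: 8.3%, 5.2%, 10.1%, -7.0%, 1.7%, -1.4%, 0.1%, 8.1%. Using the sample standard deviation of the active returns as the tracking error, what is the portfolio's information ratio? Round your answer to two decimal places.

0.54

r̄ = (8.3 + 5.2 + 10.1 − 7 + 1.7 − 1.4 + 0.1 + 8.1) / 8 = 3.1375%
Sample σ = √[Σ(r − r̄)² / 7] = √[238.6588 / 7] = √34.0941 = 5.8390%
IR = r̄ / tracking error = 3.1375 / 5.8390 = 0.5373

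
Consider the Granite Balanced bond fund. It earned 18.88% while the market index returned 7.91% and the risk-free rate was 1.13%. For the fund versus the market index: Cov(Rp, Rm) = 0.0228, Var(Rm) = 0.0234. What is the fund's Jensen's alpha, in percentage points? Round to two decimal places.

11.14

β = Cov / Var = 0.0228 / 0.0234 = 0.9744
E[R] = Rf + β(Rm − Rf) = 1.13% + 0.9744 × (7.91% − 1.13%) = 7.7364%
α = Rp − E[R] = 18.88% − 7.7364% = 11.1436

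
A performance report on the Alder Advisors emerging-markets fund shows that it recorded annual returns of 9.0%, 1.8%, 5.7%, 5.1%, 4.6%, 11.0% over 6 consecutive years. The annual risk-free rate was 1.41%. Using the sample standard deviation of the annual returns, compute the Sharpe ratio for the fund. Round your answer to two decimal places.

1.45

r̄ = (9 + 1.8 + 5.7 + 5.1 + 4.6 + 11) / 6 = 37.20 / 6 = 6.2000%
Sample σ = √[Σ(r − r̄)² / 5] = √[54.2600 / 5] = √10.8520 = 3.2942%
Sharpe = (r̄ − rf) / σ = (6.2000 − 1.41) / 3.2942 = 4.7900 / 3.2942 = 1.4541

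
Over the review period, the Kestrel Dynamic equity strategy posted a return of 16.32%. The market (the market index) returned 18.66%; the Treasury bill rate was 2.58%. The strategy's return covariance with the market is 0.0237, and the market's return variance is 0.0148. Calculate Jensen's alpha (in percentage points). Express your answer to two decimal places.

-12.01

β = Cov / Var = 0.0237 / 0.0148 = 1.6014
E[R] = Rf + β(Rm − Rf) = 2.58% + 1.6014 × (18.66% − 2.58%) = 28.3305%
α = Rp − E[R] = 16.32% − 28.3305% = -12.0105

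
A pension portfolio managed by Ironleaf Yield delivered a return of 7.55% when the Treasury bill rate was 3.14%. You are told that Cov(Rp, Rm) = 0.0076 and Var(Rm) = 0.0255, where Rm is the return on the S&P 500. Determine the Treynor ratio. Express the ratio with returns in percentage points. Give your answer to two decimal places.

β = Cov / Var = 0.0076 / 0.0255 = 0.2980
Treynor = (Rp − Rf) / β = (7.55% − 3.14%) / 0.2980 = 4.41 / 0.2980 = 14.7987

14.80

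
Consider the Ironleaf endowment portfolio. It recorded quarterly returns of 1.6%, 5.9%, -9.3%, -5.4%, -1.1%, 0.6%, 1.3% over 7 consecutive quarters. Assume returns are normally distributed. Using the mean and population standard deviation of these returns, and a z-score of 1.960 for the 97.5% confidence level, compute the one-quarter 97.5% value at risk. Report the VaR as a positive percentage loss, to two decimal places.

Mean return μ = -6.40 / 7 = -0.9143%
Population σ = √[Σ(r − μ)² / 7] = √[150.4286 / 7] = √21.4898 = 4.6357%
VaR = −(μ − z·σ) = −(-0.9143 − 1.960 × 4.6357) = −(-10.0003) = 10.0003%

10.00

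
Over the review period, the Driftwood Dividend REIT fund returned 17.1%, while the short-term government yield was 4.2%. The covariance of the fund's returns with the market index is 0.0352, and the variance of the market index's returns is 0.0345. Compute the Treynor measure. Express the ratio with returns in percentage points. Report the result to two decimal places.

β = Cov / Var = 0.0352 / 0.0345 = 1.0203
Treynor = (Rp − Rf) / β = (17.1% − 4.2%) / 1.0203 = 12.90 / 1.0203 = 12.6433

12.64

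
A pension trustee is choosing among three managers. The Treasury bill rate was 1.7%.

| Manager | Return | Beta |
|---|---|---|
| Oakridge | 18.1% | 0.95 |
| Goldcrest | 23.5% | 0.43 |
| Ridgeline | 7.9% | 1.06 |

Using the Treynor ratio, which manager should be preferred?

Oakridge: Treynor = (18.1% − 1.7%) / 0.95 = 17.263
Goldcrest: Treynor = (23.5% − 1.7%) / 0.43 = 50.698
Ridgeline: Treynor = (7.9% − 1.7%) / 1.06 = 5.849
Highest: Goldcrest (50.698).

Goldcrest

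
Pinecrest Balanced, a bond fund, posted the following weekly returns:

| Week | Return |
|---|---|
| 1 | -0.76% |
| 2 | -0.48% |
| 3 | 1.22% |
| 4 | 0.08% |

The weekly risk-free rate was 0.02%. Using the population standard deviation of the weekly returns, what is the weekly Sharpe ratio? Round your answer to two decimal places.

r̄ = (-0.76 − 0.48 + 1.22 + 0.08) / 4 = 0.060 / 4 = 0.0150%
Population std dev = √[2.3019 / 4] = 0.7586%
Sharpe = (r̄ − rf) / σ = (0.0150 − 0.02) / 0.7586 = -0.0050 / 0.7586 = -0.0066

-0.01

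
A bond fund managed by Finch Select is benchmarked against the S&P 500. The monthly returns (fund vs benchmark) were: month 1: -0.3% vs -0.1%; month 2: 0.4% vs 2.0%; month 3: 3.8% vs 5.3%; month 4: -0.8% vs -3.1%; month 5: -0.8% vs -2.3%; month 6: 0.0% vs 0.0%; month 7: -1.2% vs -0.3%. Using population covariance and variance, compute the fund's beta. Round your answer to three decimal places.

0.543

r̄p = 0.1571%,  r̄m = 0.2143%
Cov = Σ(rp − r̄p)(rm − r̄m) / 7 = 3.6306
Var(rm) = Σ(rm − r̄m)² / 7 = 6.6812
β = Cov / Var = 3.6306 / 6.6812 = 0.5434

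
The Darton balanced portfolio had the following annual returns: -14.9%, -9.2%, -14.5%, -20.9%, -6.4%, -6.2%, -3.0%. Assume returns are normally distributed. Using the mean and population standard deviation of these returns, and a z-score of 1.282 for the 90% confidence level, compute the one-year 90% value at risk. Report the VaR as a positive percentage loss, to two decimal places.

18.18

Mean return r̄ = -75.10 / 7 = -10.7286%
Population std dev = √[236.3943 / 7] = 5.8112%
VaR = −(r̄ − z·σ) = −(-10.7286 − 1.282 × 5.8112) = −(-18.1786) = 18.1786%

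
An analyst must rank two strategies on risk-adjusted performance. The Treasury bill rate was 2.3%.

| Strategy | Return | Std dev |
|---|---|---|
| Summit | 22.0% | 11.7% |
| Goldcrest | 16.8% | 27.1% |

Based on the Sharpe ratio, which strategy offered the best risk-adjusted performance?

Summit: Sharpe ratio = (22.0% − 2.3%) / 11.7% = 1.684
Goldcrest: Sharpe ratio = (16.8% − 2.3%) / 27.1% = 0.535
Highest: Summit (1.684).

Summit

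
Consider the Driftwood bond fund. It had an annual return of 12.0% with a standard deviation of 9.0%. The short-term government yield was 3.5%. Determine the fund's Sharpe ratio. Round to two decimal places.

0.94

Sharpe = (Rp − Rf) / σp = (12.0% − 3.5%) / 9.0% = 8.50% / 9.0% = 0.9444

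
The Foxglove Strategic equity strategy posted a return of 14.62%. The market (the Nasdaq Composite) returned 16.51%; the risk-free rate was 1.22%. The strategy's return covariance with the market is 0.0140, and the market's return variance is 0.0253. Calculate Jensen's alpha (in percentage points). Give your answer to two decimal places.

4.94

β = Cov / Var = 0.0140 / 0.0253 = 0.5534
E[R] = Rf + β(Rm − Rf) = 1.22% + 0.5534 × (16.51% − 1.22%) = 9.6815%
α = Rp − E[R] = 14.62% − 9.6815% = 4.9385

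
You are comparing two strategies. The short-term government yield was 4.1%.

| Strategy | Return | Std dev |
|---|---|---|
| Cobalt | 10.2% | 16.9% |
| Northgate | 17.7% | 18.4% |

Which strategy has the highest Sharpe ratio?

Northgate

Cobalt: Sharpe ratio = (10.2% − 4.1%) / 16.9% = 0.361
Northgate: Sharpe ratio = (17.7% − 4.1%) / 18.4% = 0.739
Highest: Northgate (0.739).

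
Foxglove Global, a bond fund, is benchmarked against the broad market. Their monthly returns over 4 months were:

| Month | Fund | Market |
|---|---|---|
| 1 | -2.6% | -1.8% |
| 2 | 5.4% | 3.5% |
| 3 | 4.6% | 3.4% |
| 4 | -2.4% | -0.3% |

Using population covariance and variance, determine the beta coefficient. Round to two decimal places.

r̄p = 1.2500%,  r̄m = 1.2000%
Cov = Σ(rp − r̄p)(rm − r̄m) / 4 = 8.4850
Var(rm) = Σ(rm − r̄m)² / 4 = 5.3450
β = Cov / Var = 8.4850 / 5.3450 = 1.5875

1.59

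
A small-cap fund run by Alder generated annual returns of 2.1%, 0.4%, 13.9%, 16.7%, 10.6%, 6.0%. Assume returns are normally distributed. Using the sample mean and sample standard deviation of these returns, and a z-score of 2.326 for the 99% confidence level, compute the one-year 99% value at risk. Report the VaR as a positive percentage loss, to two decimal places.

μ = (2.1 + 0.4 + 13.9 + 16.7 + 10.6 + 6) / 6 = 8.2833%
Σ(r − μ)² = (2.1 − 8.2833)² + (0.4 − 8.2833)² + … = 213.3483
σ = √[213.3483 / 5] = 6.5322%
VaR = −(μ − z·σ) = −(8.2833 − 2.326 × 6.5322) = −(-6.9106) = 6.9106%

6.91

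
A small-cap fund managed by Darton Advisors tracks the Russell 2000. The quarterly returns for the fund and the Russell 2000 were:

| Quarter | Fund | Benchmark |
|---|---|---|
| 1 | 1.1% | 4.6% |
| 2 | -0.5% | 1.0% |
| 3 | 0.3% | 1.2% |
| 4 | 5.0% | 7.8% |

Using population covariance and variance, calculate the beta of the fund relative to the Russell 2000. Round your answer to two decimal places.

r̄p = 1.4750%,  r̄m = 3.6500%
Cov = Σ(rp − r̄p)(rm − r̄m) / 4 = 5.5963
Var(rm) = Σ(rm − r̄m)² / 4 = 7.7875
β = Cov / Var = 5.5963 / 7.7875 = 0.7186

0.72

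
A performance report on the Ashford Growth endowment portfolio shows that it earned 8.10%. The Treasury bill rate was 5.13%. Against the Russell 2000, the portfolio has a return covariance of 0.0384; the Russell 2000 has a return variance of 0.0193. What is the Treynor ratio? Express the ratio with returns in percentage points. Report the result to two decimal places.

1.49

β = Cov / Var = 0.0384 / 0.0193 = 1.9896
Treynor = (Rp − Rf) / β = (8.10% − 5.13%) / 1.9896 = 2.97 / 1.9896 = 1.4928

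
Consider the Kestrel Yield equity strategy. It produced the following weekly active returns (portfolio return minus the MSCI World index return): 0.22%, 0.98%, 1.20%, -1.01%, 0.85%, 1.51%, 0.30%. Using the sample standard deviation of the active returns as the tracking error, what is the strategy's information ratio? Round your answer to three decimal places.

0.690

Mean return r̄ = 4.050 / 7 = 0.5786%
Sample σ = √[Σ(r − r̄)² / 6] = √[4.2183 / 6] = √0.7031 = 0.8385%
IR = r̄ / tracking error = 0.5786 / 0.8385 = 0.6900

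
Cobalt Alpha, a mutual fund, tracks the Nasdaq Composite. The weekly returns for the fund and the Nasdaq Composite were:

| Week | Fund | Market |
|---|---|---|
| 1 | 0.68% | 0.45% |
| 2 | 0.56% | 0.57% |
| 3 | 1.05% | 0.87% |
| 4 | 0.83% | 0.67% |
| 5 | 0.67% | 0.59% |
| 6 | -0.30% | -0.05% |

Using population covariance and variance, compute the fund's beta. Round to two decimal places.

r̄p = 0.5817%,  r̄m = 0.5167%
Cov = Σ(rp − r̄p)(rm − r̄m) / 6 = 0.1170
Var(rm) = Σ(rm − r̄m)² / 6 = 0.0804
β = Cov / Var = 0.1170 / 0.0804 = 1.4552

1.46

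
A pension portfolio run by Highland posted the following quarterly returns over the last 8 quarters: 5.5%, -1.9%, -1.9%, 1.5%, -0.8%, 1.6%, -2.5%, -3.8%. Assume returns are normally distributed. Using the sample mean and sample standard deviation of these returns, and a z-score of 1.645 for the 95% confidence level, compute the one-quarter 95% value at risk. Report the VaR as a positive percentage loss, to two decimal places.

r̄ = (5.5 − 1.9 − 1.9 + 1.5 − 0.8 + 1.6 − 2.5 − 3.8) / 8 = -2.30 / 8 = -0.2875%
Σ(r − r̄)² = 62.9488; sample σ = √(62.9488/7) = 2.9988%
VaR = −(r̄ − z·σ) = −(-0.2875 − 1.645 × 2.9988) = −(-5.2205) = 5.2205%

5.22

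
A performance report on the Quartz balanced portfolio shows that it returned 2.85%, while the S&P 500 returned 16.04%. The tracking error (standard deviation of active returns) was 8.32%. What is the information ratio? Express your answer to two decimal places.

IR = (Rp − Rb) / TE = (2.85% − 16.04%) / 8.32% = -13.19% / 8.32% = -1.5853

-1.59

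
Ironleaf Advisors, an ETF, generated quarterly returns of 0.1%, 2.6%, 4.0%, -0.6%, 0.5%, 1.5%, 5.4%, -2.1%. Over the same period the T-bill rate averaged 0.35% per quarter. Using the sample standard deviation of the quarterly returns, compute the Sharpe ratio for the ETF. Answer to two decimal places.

0.43

μ = (0.1 + 2.6 + 4 − 0.6 + 0.5 + 1.5 + 5.4 − 2.1) / 8 = 1.4250%
Sample std dev = √[42.9550 / 7] = 2.4772%
Sharpe = (μ − rf) / σ = (1.4250 − 0.35) / 2.4772 = 1.0750 / 2.4772 = 0.4340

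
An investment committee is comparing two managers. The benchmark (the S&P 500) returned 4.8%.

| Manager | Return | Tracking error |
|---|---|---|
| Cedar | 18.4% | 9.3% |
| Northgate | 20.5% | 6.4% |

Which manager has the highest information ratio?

Cedar: IR = (18.4% − 4.8%) / 9.3% = 1.462
Northgate: IR = (20.5% − 4.8%) / 6.4% = 2.453
Highest: Northgate (2.453).

Northgate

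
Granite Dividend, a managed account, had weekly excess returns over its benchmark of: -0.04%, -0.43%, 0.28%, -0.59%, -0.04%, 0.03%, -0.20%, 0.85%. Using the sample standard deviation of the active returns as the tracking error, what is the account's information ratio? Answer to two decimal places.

μ = (-0.04 − 0.43 + 0.28 − 0.59 − 0.04 + 0.03 − 0.2 + 0.85) / 8 = -0.0175%
Sample σ = √[Σ(r − μ)² / 7] = √[1.3756 / 7] = √0.1965 = 0.4433%
IR = μ / tracking error = -0.0175 / 0.4433 = -0.0395

-0.04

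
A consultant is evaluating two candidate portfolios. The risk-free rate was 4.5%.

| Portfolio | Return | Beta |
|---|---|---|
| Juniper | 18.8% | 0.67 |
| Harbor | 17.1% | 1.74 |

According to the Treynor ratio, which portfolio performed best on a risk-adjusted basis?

Juniper

Juniper: Treynor = (18.8% − 4.5%) / 0.67 = 21.343
Harbor: Treynor = (17.1% − 4.5%) / 1.74 = 7.241
Highest: Juniper (21.343).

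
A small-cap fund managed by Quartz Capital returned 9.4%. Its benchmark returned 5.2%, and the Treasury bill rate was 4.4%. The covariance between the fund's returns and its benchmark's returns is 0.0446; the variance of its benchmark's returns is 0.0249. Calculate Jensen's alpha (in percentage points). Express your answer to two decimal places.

β = Cov / Var = 0.0446 / 0.0249 = 1.7912
E[R] = Rf + β(Rm − Rf) = 4.4% + 1.7912 × (5.2% − 4.4%) = 5.8330%
α = Rp − E[R] = 9.4% − 5.8330% = 3.5670

3.57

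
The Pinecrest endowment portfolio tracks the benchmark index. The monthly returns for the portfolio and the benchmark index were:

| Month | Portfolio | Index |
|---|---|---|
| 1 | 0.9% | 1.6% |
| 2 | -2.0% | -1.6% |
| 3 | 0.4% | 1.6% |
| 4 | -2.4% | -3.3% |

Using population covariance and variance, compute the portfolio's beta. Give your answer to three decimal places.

r̄p = -0.7750%,  r̄m = -0.4250%
Cov = Σ(rp − r̄p)(rm − r̄m) / 4 = 2.9706
Var(rm) = Σ(rm − r̄m)² / 4 = 4.4619
β = Cov / Var = 2.9706 / 4.4619 = 0.6658

0.666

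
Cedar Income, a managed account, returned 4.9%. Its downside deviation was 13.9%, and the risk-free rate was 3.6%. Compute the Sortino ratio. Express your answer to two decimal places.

0.09

Sortino = (Rp − Rf) / σd = (4.9% − 3.6%) / 13.9% = 1.30% / 13.9% = 0.0935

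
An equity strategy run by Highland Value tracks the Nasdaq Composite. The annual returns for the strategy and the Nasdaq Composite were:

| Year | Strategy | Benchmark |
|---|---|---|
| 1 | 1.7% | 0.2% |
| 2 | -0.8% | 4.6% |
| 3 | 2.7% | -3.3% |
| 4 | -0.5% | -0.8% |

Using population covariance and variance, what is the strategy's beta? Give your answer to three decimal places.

r̄p = 0.7750%,  r̄m = 0.1750%
Cov = Σ(rp − r̄p)(rm − r̄m) / 4 = -3.0981
Var(rm) = Σ(rm − r̄m)² / 4 = 8.1519
β = Cov / Var = -3.0981 / 8.1519 = -0.3800

-0.380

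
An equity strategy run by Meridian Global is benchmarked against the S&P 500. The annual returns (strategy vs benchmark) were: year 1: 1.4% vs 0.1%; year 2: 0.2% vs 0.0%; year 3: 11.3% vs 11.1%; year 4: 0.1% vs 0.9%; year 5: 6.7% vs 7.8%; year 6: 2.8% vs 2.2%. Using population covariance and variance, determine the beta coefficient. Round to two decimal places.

0.93

r̄p = 3.7500%,  r̄m = 3.6833%
Cov = Σ(rp − r̄p)(rm − r̄m) / 6 = 16.8675
Var(rm) = Σ(rm − r̄m)² / 6 = 18.0514
β = Cov / Var = 16.8675 / 18.0514 = 0.9344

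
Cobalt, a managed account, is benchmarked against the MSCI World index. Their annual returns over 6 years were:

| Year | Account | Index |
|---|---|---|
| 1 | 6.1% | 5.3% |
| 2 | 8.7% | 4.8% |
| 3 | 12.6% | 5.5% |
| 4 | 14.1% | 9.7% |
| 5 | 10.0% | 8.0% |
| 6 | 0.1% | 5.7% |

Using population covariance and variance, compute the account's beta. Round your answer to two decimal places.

r̄p = 8.6000%,  r̄m = 6.5000%
Cov = Σ(rp − r̄p)(rm − r̄m) / 6 = 4.2217
Var(rm) = Σ(rm − r̄m)² / 6 = 3.0767
β = Cov / Var = 4.2217 / 3.0767 = 1.3722

1.37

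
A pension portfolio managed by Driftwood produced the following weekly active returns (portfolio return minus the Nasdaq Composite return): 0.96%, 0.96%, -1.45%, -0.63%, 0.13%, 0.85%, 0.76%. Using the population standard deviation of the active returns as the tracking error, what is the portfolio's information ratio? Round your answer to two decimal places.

r̄ = (0.96 + 0.96 − 1.45 − 0.63 + 0.13 + 0.85 + 0.76) / 7 = 1.580 / 7 = 0.2257%
Population std dev = √[5.3030 / 7] = 0.8704%
IR = r̄ / tracking error = 0.2257 / 0.8704 = 0.2593

0.26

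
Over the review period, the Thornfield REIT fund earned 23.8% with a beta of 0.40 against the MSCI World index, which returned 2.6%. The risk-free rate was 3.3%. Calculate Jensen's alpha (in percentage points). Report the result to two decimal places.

CAPM expected return = Rf + β(Rm − Rf) = 3.3% + 0.40 × (2.6% − 3.3%) = 3.3 + 0.40 × -0.70 = 3.0200%
Jensen's α = Rp − E[R] = 23.8% − 3.0200% = 20.7800

20.78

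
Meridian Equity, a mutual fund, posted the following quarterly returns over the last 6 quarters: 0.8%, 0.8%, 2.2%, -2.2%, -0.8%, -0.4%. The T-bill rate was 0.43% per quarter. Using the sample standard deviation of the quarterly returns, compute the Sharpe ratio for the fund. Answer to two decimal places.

-0.24

r̄ = (0.8 + 0.8 + 2.2 − 2.2 − 0.8 − 0.4) / 6 = 0.0667%
Σ(r − r̄)² = (0.8 − 0.0667)² + (0.8 − 0.0667)² + (2.2 − 0.0667)² + … = 11.7333
σ = √[11.7333 / 5] = 1.5319%
Sharpe = (r̄ − rf) / σ = (0.0667 − 0.43) / 1.5319 = -0.3633 / 1.5319 = -0.2372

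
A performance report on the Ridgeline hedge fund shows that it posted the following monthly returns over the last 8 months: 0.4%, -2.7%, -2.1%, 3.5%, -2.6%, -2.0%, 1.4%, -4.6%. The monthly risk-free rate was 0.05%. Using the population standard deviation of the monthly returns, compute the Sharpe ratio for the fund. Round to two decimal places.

r̄ = (0.4 − 2.7 − 2.1 + 3.5 − 2.6 − 2 + 1.4 − 4.6) / 8 = -8.70 / 8 = -1.0875%
Σ(r − r̄)² = (0.4 − (-1.0875))² + (-2.7 − (-1.0875))² + … = 48.5288
population σ = √(48.5288 / 8) = √6.0661 = 2.4629%
Sharpe = (r̄ − rf) / σ = (-1.0875 − 0.05) / 2.4629 = -1.1375 / 2.4629 = -0.4619

-0.46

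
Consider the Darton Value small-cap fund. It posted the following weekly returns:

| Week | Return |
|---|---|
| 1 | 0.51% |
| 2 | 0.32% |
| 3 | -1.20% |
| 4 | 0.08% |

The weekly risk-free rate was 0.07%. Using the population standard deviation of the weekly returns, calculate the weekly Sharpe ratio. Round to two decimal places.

Mean return r̄ = -0.290 / 4 = -0.0725%
Σ(r − r̄)² = (0.51 − (-0.0725))² + (0.32 − (-0.0725))² + (-1.2 − (-0.0725))² + … = 1.7879
population σ = √(1.7879 / 4) = √0.4470 = 0.6686%
Sharpe = (r̄ − rf) / σ = (-0.0725 − 0.07) / 0.6686 = -0.1425 / 0.6686 = -0.2131

-0.21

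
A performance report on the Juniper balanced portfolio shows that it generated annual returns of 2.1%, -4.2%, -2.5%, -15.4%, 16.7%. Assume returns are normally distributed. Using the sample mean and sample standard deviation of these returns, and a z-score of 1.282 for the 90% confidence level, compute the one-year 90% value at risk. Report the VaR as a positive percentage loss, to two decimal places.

Mean return μ = -3.30 / 5 = -0.6600%
Σ(r − μ)² = 542.1720; sample σ = √(542.1720/4) = 11.6423%
VaR = −(μ − z·σ) = −(-0.6600 − 1.282 × 11.6423) = −(-15.5854) = 15.5854%

15.59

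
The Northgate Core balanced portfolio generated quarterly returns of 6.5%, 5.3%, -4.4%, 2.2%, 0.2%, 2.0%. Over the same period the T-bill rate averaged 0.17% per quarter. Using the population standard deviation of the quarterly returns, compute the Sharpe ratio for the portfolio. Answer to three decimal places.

Mean return μ = 11.80 / 6 = 1.9667%
Σ(r − μ)² = 75.3733; population σ = √(75.3733/6) = 3.5443%
Sharpe = (μ − rf) / σ = (1.9667 − 0.17) / 3.5443 = 1.7967 / 3.5443 = 0.5069

0.507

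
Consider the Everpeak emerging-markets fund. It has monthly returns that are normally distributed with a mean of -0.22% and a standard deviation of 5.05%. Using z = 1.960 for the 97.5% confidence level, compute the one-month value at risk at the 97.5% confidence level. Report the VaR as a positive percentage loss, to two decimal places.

VaR (as % loss) = −(μ − z·σ) = −(-0.22% − 1.960 × 5.05%) = −(-10.1180%) = 10.1180%

10.12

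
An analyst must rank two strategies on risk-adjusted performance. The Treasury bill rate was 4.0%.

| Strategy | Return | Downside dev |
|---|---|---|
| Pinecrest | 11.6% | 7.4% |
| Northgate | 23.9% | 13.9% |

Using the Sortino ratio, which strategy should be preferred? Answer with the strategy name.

Northgate

Pinecrest: Sortino ratio = (11.6% − 4.0%) / 7.4% = 1.027
Northgate: Sortino ratio = (23.9% − 4.0%) / 13.9% = 1.432
Highest: Northgate (1.432).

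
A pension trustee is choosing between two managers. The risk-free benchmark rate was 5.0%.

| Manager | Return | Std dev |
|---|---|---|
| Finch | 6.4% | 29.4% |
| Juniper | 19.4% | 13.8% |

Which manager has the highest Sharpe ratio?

Juniper

Finch: Sharpe ratio = (6.4% − 5.0%) / 29.4% = 0.048
Juniper: Sharpe ratio = (19.4% − 5.0%) / 13.8% = 1.043
Highest: Juniper (1.043).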